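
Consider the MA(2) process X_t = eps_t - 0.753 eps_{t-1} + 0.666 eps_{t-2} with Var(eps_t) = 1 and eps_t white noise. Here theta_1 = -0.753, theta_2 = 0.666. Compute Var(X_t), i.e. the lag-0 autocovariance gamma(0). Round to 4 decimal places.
\gamma(0) = 2.0106

For an MA(q) process X_t = eps_t + sum_i theta_i eps_{t-i} with
Var(eps_t) = sigma^2, the variance is
  gamma(0) = sigma^2 * (1 + sum_i theta_i^2).
  sum_i theta_i^2 = (-0.753)^2 + (0.666)^2 = 0.567009 + 0.443556 = 1.010565.
  gamma(0) = 1 * (1 + 1.010565) = 1 * 2.010565 = 2.010565, which rounds to 2.0106.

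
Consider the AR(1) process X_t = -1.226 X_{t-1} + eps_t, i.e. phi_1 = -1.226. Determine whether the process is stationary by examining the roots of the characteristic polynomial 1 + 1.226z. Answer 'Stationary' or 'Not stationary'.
\text{Not stationary}

The AR(p) characteristic polynomial is P(z) = 1 + 1.226z.
Stationarity requires all roots to lie outside the unit circle, i.e. |z| > 1 for every root.
This is linear in z: 1 + (1.226) z = 0  =>  z = -1/(1.226) = -0.815661,  |z| = 0.815661.
Moduli of all roots: 0.8157.
All moduli strictly greater than 1? No.
Verdict: Not stationary.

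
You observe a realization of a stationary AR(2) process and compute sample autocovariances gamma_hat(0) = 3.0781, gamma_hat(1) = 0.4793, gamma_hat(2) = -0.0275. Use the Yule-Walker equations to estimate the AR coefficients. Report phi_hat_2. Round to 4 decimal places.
\hat\phi_{2} = -0.0340

The Yule-Walker equations for an AR(p) process read, in matrix form,
  Gamma_p phi = r_p,   with   (Gamma_p)_{ij} = gamma(|i - j|),
                       (r_p)_i = gamma(i),   i,j = 1..p.
Substitute the sample gammas (Toeplitz matrix and right-hand side of size 2):
  Gamma_p = [[3.0781, 0.4793], [0.4793, 3.0781]]
  r_p     = [0.4793, -0.0275]
Written out:
  3.0781 phi_1 + 0.4793 phi_2 = 0.4793
  0.4793 phi_1 + 3.0781 phi_2 = -0.0275
Solve by Cramer's rule:
  det = gamma(0)^2 - gamma(1)^2 = (3.0781)^2 - (0.4793)^2 = 9.47469961 - 0.22972849 = 9.24497112
  phi_hat_1 = [gamma(1) gamma(0) - gamma(1) gamma(2)] / det = [(0.4793)(3.0781) - (0.4793)(-0.0275)] / 9.24497112 = 1.48851408 / 9.24497112 = 0.161
  phi_hat_2 = [gamma(0) gamma(2) - gamma(1)^2] / det = [(3.0781)(-0.0275) - (0.4793)^2] / 9.24497112 = -0.31437624 / 9.24497112 = -0.034
So phi_hat = [0.1610, -0.0340].
Therefore phi_hat_2 = -0.0340.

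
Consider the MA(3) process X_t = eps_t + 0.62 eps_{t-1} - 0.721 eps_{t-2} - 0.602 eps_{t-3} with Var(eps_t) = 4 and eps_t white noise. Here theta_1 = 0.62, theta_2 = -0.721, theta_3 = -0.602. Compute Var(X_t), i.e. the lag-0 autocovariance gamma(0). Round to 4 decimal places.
\gamma(0) = 9.0666

For an MA(q) process X_t = eps_t + sum_i theta_i eps_{t-i} with
Var(eps_t) = sigma^2, the variance is
  gamma(0) = sigma^2 * (1 + sum_i theta_i^2).
  sum_i theta_i^2 = (0.62)^2 + (-0.721)^2 + (-0.602)^2 = 0.3844 + 0.519841 + 0.362404 = 1.266645.
  gamma(0) = 4 * (1 + 1.266645) = 4 * 2.266645 = 9.06658, which rounds to 9.0666.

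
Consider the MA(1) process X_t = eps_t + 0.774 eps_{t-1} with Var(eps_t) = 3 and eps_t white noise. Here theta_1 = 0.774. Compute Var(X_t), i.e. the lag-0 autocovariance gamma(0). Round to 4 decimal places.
\gamma(0) = 4.7972

For an MA(q) process X_t = eps_t + sum_i theta_i eps_{t-i} with
Var(eps_t) = sigma^2, the variance is
  gamma(0) = sigma^2 * (1 + sum_i theta_i^2).
  sum_i theta_i^2 = (0.774)^2 = 0.599076.
  gamma(0) = 3 * (1 + 0.599076) = 3 * 1.599076 = 4.797228, which rounds to 4.7972.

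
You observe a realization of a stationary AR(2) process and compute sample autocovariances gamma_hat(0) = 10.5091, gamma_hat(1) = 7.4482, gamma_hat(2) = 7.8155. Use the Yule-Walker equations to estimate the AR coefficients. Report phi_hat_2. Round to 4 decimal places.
\hat\phi_{2} = 0.4850

The Yule-Walker equations for an AR(p) process read, in matrix form,
  Gamma_p phi = r_p,   with   (Gamma_p)_{ij} = gamma(|i - j|),
                       (r_p)_i = gamma(i),   i,j = 1..p.
Substitute the sample gammas (Toeplitz matrix and right-hand side of size 2):
  Gamma_p = [[10.5091, 7.4482], [7.4482, 10.5091]]
  r_p     = [7.4482, 7.8155]
Written out:
  10.5091 phi_1 + 7.4482 phi_2 = 7.4482
  7.4482 phi_1 + 10.5091 phi_2 = 7.8155
Solve by Cramer's rule:
  det = gamma(0)^2 - gamma(1)^2 = (10.5091)^2 - (7.4482)^2 = 110.44118281 - 55.47568324 = 54.96549957
  phi_hat_1 = [gamma(1) gamma(0) - gamma(1) gamma(2)] / det = [(7.4482)(10.5091) - (7.4482)(7.8155)] / 54.96549957 = 20.06247152 / 54.96549957 = 0.365
  phi_hat_2 = [gamma(0) gamma(2) - gamma(1)^2] / det = [(10.5091)(7.8155) - (7.4482)^2] / 54.96549957 = 26.65818781 / 54.96549957 = 0.485
So phi_hat = [0.3650, 0.4850].
Therefore phi_hat_2 = 0.4850.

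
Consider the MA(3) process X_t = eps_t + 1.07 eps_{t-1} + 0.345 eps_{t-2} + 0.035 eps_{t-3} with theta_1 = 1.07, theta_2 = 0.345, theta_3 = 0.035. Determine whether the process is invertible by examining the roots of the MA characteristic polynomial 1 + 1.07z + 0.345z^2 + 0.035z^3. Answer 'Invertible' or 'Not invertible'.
\text{Invertible}

The MA(q) characteristic polynomial is P(z) = 1 + 1.07z + 0.345z^2 + 0.035z^3.
Invertibility requires all roots to lie outside the unit circle, i.e. |z| > 1 for every root.
Degree 3: look for a simple real root z0 first, then factor out (1 - z/z0) and solve the remaining quadratic.
Testing z0 = -4: P(-4) = 1 + (1.07)(-4) + (0.345)(-4)^2 + (0.035)(-4)^3
  = 1 + (-4.28) + (5.52) + (-2.24) = 0.  So z_0 = -4 is a root, |z_0| = 4.
Divide out the factor (1 + 0.25 z) = (1 - z/z0) (since 1/z0 = -0.25):
  P(z) = (1 + 0.25 z)(1 + (0.82) z + (0.14) z^2)
  [check: z-coef 0.82 - (-0.25) = 1.07; z^2-coef 0.14 - (-0.25)(0.82) = 0.345; z^3-coef -(-0.25)(0.14) = 0.035.]
Remaining roots from the quadratic factor 1 + (0.82) z + (0.14) z^2:
  Set 1 + (0.82) z + (0.14) z^2 = 0, i.e. a z^2 + b z + c = 0 with a = 0.14, b = 0.82, c = 1.
  Discriminant D = b^2 - 4ac = (0.82)^2 - 4*(0.14)*1 = 0.6724 - (0.56) = 0.1124.
  D >= 0, so the roots are real: z = (-b +/- sqrt(D)) / (2a) = (-0.82 +/- 0.335261) / (0.28).
    z_1 = (-0.82 + 0.335261) / (0.28) = -1.7312,   |z_1| = 1.7312.
    z_2 = (-0.82 - 0.335261) / (0.28) = -4.1259,   |z_2| = 4.1259.
Moduli of all roots: 4.0000, 1.7312, 4.1259.
All moduli strictly greater than 1? Yes.
Verdict: Invertible.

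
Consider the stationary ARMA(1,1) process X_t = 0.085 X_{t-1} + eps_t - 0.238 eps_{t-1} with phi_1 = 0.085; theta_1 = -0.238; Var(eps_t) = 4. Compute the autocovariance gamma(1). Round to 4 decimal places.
\gamma(1) = -0.6040

Multiply the model equation by X_{t-k} and take expectations. With theta_0 = psi_0 = 1 and psi_j the MA(infinity) weights, this gives
  gamma(k) - sum_i phi_i gamma(k-i) = c_k,
  c_k = sigma^2 * sum_{j=k..q} theta_j psi_{j-k}   (c_k = 0 for k > q),
using gamma(-m) = gamma(m).
psi-weights needed (psi_j = theta_j + sum_i phi_i psi_{j-i}):
  psi_1 = theta_1 + phi_1 = -0.238 + (0.085) = -0.153
Right-hand sides:
  c_0 = sigma^2 (1 + theta_1 psi_1) = 4 * (1 + (-0.238)(-0.153)) = 4 * 1.036414 = 4.145656
  c_1 = sigma^2 theta_1 = 4 * (-0.238) = -0.952
  c_2 = 0
Equations for k = 0 and k = 1 (AR order 1):
  gamma(0) = phi_1 gamma(1) + c_0
  gamma(1) = phi_1 gamma(0) + c_1
Substituting the second into the first: gamma(0) (1 - phi_1^2) = c_0 + phi_1 c_1, so
  gamma(0) = (c_0 + phi_1 c_1) / (1 - phi_1^2) = (4.145656 + (0.085)(-0.952)) / (1 - (0.085)^2) = 4.064736 / 0.992775 = 4.094317.
  gamma(1) = phi_1 gamma(0) + c_1 = (0.085)(4.094317) + (-0.952) = -0.603983.
Therefore gamma(1) = -0.6040 (to 4 decimal places).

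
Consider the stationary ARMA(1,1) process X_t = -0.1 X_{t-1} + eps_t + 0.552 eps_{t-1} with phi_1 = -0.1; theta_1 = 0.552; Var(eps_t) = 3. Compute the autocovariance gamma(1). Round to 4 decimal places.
\gamma(1) = 1.2941

Multiply the model equation by X_{t-k} and take expectations. With theta_0 = psi_0 = 1 and psi_j the MA(infinity) weights, this gives
  gamma(k) - sum_i phi_i gamma(k-i) = c_k,
  c_k = sigma^2 * sum_{j=k..q} theta_j psi_{j-k}   (c_k = 0 for k > q),
using gamma(-m) = gamma(m).
psi-weights needed (psi_j = theta_j + sum_i phi_i psi_{j-i}):
  psi_1 = theta_1 + phi_1 = 0.552 + (-0.1) = 0.452
Right-hand sides:
  c_0 = sigma^2 (1 + theta_1 psi_1) = 3 * (1 + (0.552)(0.452)) = 3 * 1.249504 = 3.748512
  c_1 = sigma^2 theta_1 = 3 * (0.552) = 1.656
  c_2 = 0
Equations for k = 0 and k = 1 (AR order 1):
  gamma(0) = phi_1 gamma(1) + c_0
  gamma(1) = phi_1 gamma(0) + c_1
Substituting the second into the first: gamma(0) (1 - phi_1^2) = c_0 + phi_1 c_1, so
  gamma(0) = (c_0 + phi_1 c_1) / (1 - phi_1^2) = (3.748512 + (-0.1)(1.656)) / (1 - (-0.1)^2) = 3.582912 / 0.99 = 3.619103.
  gamma(1) = phi_1 gamma(0) + c_1 = (-0.1)(3.619103) + (1.656) = 1.29409.
Therefore gamma(1) = 1.2941 (to 4 decimal places).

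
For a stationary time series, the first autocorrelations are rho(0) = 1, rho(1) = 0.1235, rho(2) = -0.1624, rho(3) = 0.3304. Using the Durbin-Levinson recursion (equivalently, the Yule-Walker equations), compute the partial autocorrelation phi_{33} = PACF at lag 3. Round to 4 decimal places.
\phi_{33} = 0.3950

The PACF at lag k is phi_{kk}, the last component of the solution
to the Yule-Walker system G_k phi = r_k where
  (G_k)_{ij} = rho(|i - j|), (r_k)_i = rho(i), i,j = 1..k.
Equivalently, Durbin-Levinson gives phi_{kk} iteratively:
  phi_{11} = rho(1)
  phi_{kk} = [rho(k) - sum_{j=1..k-1} phi_{k-1,j} rho(k-j)]
            / [1 - sum_{j=1..k-1} phi_{k-1,j} rho(j)],
  phi_{k,j} = phi_{k-1,j} - phi_{kk} phi_{k-1,k-j},  j = 1..k-1.
Step k = 1:
  phi_11 = rho(1) = 0.1235.
Step k = 2:
  phi_22 = [rho(2) - phi_11 rho(1)] / [1 - phi_11 rho(1)] = [-0.1624 - (0.1235)(0.1235)] / [1 - (0.1235)(0.1235)]
         = -0.17765225 / 0.98474775 = -0.180404.
  Update: phi_21 = phi_11 - phi_22 phi_11 = 0.1235 - (-0.180404)(0.1235) = 0.14578.
Step k = 3:
  phi_33 = [rho(3) - phi_21 rho(2) - phi_22 rho(1)] / [1 - phi_21 rho(1) - phi_22 rho(2)]
    numerator   = 0.3304 - (0.14578)(-0.1624) - (-0.180404)(0.1235) = 0.37635452
    denominator = 1 - (0.14578)(0.1235) - (-0.180404)(-0.1624) = 0.95269861
  phi_33 = 0.37635452 / 0.95269861 = 0.395.
Therefore phi_{33} = 0.3950.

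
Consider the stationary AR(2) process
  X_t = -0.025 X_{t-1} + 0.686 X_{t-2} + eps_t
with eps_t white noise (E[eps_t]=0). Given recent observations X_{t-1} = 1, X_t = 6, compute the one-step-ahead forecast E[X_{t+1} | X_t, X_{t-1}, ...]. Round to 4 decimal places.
E[X_{t+1} \mid \mathcal F_t] = 0.5360

For an AR(p) model X_t = c + sum_i phi_i X_{t-i} + eps_t, the
one-step-ahead conditional mean is
  E[X_{t+1} | X_t, ...] = c + sum_i phi_i X_{t+1-i}.
Substitute known values:
  E[X_{t+1} | ...] = (-0.025) * (6) + (0.686) * (1)
                   = 0.5360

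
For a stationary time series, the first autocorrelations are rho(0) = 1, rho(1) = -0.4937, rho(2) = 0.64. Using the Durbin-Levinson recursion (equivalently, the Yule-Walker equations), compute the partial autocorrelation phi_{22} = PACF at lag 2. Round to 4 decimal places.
\phi_{22} = 0.5240

The PACF at lag k is phi_{kk}, the last component of the solution
to the Yule-Walker system G_k phi = r_k where
  (G_k)_{ij} = rho(|i - j|), (r_k)_i = rho(i), i,j = 1..k.
Equivalently, Durbin-Levinson gives phi_{kk} iteratively:
  phi_{11} = rho(1)
  phi_{kk} = [rho(k) - sum_{j=1..k-1} phi_{k-1,j} rho(k-j)]
            / [1 - sum_{j=1..k-1} phi_{k-1,j} rho(j)],
  phi_{k,j} = phi_{k-1,j} - phi_{kk} phi_{k-1,k-j},  j = 1..k-1.
Step k = 1:
  phi_11 = rho(1) = -0.4937.
Step k = 2:
  phi_22 = [rho(2) - phi_11 rho(1)] / [1 - phi_11 rho(1)] = [0.64 - (-0.4937)(-0.4937)] / [1 - (-0.4937)(-0.4937)]
         = 0.39626031 / 0.75626031 = 0.524.
Therefore phi_{22} = 0.5240.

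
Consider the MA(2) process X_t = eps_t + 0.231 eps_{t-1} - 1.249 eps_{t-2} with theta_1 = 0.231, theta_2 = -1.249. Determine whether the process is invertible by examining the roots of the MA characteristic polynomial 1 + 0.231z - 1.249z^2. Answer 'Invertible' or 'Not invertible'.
\text{Not invertible}

The MA(q) characteristic polynomial is P(z) = 1 + 0.231z - 1.249z^2.
Invertibility requires all roots to lie outside the unit circle, i.e. |z| > 1 for every root.
Set 1 + (0.231) z + (-1.249) z^2 = 0, i.e. a z^2 + b z + c = 0 with a = -1.249, b = 0.231, c = 1.
Discriminant D = b^2 - 4ac = (0.231)^2 - 4*(-1.249)*1 = 0.053361 - (-4.996) = 5.049361.
D >= 0, so the roots are real: z = (-b +/- sqrt(D)) / (2a) = (-0.231 +/- 2.247078) / (-2.498).
  z_1 = (-0.231 + 2.247078) / (-2.498) = -0.8071,   |z_1| = 0.8071.
  z_2 = (-0.231 - 2.247078) / (-2.498) = 0.992,   |z_2| = 0.992.
Moduli of all roots: 0.8071, 0.9920.
All moduli strictly greater than 1? No.
Verdict: Not invertible.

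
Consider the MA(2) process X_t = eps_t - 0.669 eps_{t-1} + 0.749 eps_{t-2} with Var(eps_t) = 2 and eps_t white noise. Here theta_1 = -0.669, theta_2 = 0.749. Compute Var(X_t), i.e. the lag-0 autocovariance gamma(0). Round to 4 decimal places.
\gamma(0) = 4.0171

For an MA(q) process X_t = eps_t + sum_i theta_i eps_{t-i} with
Var(eps_t) = sigma^2, the variance is
  gamma(0) = sigma^2 * (1 + sum_i theta_i^2).
  sum_i theta_i^2 = (-0.669)^2 + (0.749)^2 = 0.447561 + 0.561001 = 1.008562.
  gamma(0) = 2 * (1 + 1.008562) = 2 * 2.008562 = 4.017124, which rounds to 4.0171.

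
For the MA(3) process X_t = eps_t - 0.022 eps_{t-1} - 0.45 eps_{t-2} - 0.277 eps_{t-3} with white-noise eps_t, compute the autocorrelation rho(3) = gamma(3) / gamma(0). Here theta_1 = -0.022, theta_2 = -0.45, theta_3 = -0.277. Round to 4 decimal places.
\rho(3) = -0.2165

For an MA(q) process with theta_0 = 1, the autocovariance is
  gamma(k) = sigma^2 * sum_{i=0..q-k} theta_i * theta_{i+k},
and rho(k) = gamma(k) / gamma(0). Sigma^2 cancels.
  numerator   = (1)*(-0.277) = -0.277.
  denominator = (1)^2 + (-0.022)^2 + (-0.45)^2 + (-0.277)^2 = 1.279713.
  rho(3) = -0.277 / 1.279713 = -0.2165.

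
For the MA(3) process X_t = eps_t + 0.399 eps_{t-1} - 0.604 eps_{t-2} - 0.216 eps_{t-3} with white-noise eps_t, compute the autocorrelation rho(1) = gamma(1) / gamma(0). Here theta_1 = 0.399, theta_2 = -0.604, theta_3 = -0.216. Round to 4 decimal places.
\rho(1) = 0.1837

For an MA(q) process with theta_0 = 1, the autocovariance is
  gamma(k) = sigma^2 * sum_{i=0..q-k} theta_i * theta_{i+k},
and rho(k) = gamma(k) / gamma(0). Sigma^2 cancels.
  numerator   = (1)*(0.399) + (0.399)*(-0.604) + (-0.604)*(-0.216) = 0.288468.
  denominator = (1)^2 + (0.399)^2 + (-0.604)^2 + (-0.216)^2 = 1.570673.
  rho(1) = 0.288468 / 1.570673 = 0.1837.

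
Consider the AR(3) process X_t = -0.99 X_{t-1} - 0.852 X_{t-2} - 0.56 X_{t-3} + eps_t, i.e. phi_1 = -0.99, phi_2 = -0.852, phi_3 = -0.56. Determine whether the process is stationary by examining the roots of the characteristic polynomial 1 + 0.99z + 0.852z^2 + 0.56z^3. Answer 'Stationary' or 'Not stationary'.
\text{Stationary}

The AR(p) characteristic polynomial is P(z) = 1 + 0.99z + 0.852z^2 + 0.56z^3.
Stationarity requires all roots to lie outside the unit circle, i.e. |z| > 1 for every root.
Degree 3: look for a simple real root z0 first, then factor out (1 - z/z0) and solve the remaining quadratic.
Testing z0 = -1.25: P(-1.25) = 1 + (0.99)(-1.25) + (0.852)(-1.25)^2 + (0.56)(-1.25)^3
  = 1 + (-1.2375) + (1.33125) + (-1.09375) = 0.  So z_0 = -1.25 is a root, |z_0| = 1.25.
Divide out the factor (1 + 0.8 z) = (1 - z/z0) (since 1/z0 = -0.8):
  P(z) = (1 + 0.8 z)(1 + (0.19) z + (0.7) z^2)
  [check: z-coef 0.19 - (-0.8) = 0.99; z^2-coef 0.7 - (-0.8)(0.19) = 0.852; z^3-coef -(-0.8)(0.7) = 0.56.]
Remaining roots from the quadratic factor 1 + (0.19) z + (0.7) z^2:
  Set 1 + (0.19) z + (0.7) z^2 = 0, i.e. a z^2 + b z + c = 0 with a = 0.7, b = 0.19, c = 1.
  Discriminant D = b^2 - 4ac = (0.19)^2 - 4*(0.7)*1 = 0.0361 - (2.8) = -2.7639.
  D < 0, so the roots are the complex-conjugate pair z = (-b +/- i sqrt(-D)) / (2a) = -0.1357 +/- 1.1875i.
  For a conjugate pair |z|^2 = z * conj(z) = (product of roots) = c/a = 1/(0.7) = 1.428571, so |z| = sqrt(1.428571) = 1.1952 for both roots.
Moduli of all roots: 1.2500, 1.1952, 1.1952.
All moduli strictly greater than 1? Yes.
Verdict: Stationary.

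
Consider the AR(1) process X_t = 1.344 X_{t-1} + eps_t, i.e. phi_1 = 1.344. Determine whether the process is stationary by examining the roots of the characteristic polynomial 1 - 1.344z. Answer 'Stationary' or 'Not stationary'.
\text{Not stationary}

The AR(p) characteristic polynomial is P(z) = 1 - 1.344z.
Stationarity requires all roots to lie outside the unit circle, i.e. |z| > 1 for every root.
This is linear in z: 1 + (-1.344) z = 0  =>  z = -1/(-1.344) = 0.744048,  |z| = 0.744048.
Moduli of all roots: 0.7440.
All moduli strictly greater than 1? No.
Verdict: Not stationary.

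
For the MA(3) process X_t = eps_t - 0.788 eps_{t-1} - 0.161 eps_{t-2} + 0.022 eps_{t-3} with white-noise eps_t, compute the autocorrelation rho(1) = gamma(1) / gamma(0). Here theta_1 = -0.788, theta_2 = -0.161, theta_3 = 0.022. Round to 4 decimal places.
\rho(1) = -0.4035

For an MA(q) process with theta_0 = 1, the autocovariance is
  gamma(k) = sigma^2 * sum_{i=0..q-k} theta_i * theta_{i+k},
and rho(k) = gamma(k) / gamma(0). Sigma^2 cancels.
  numerator   = (1)*(-0.788) + (-0.788)*(-0.161) + (-0.161)*(0.022) = -0.664674.
  denominator = (1)^2 + (-0.788)^2 + (-0.161)^2 + (0.022)^2 = 1.647349.
  rho(1) = -0.664674 / 1.647349 = -0.4035.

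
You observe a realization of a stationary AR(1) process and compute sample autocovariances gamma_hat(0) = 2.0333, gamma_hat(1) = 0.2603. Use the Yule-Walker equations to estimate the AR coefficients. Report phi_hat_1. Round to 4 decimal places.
\hat\phi_{1} = 0.1280

The Yule-Walker equations for an AR(p) process read, in matrix form,
  Gamma_p phi = r_p,   with   (Gamma_p)_{ij} = gamma(|i - j|),
                       (r_p)_i = gamma(i),   i,j = 1..p.
Substitute the sample gammas (Toeplitz matrix and right-hand side of size 1):
  Gamma_p = [[2.0333]]
  r_p     = [0.2603]
With p = 1 this is the single equation gamma(0) phi_1 = gamma(1):
  phi_hat_1 = gamma(1) / gamma(0) = 0.2603 / 2.0333 = 0.1280.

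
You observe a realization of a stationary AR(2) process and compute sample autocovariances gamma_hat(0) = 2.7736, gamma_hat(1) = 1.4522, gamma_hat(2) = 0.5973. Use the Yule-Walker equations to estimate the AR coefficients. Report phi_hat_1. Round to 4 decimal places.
\hat\phi_{1} = 0.5660

The Yule-Walker equations for an AR(p) process read, in matrix form,
  Gamma_p phi = r_p,   with   (Gamma_p)_{ij} = gamma(|i - j|),
                       (r_p)_i = gamma(i),   i,j = 1..p.
Substitute the sample gammas (Toeplitz matrix and right-hand side of size 2):
  Gamma_p = [[2.7736, 1.4522], [1.4522, 2.7736]]
  r_p     = [1.4522, 0.5973]
Written out:
  2.7736 phi_1 + 1.4522 phi_2 = 1.4522
  1.4522 phi_1 + 2.7736 phi_2 = 0.5973
Solve by Cramer's rule:
  det = gamma(0)^2 - gamma(1)^2 = (2.7736)^2 - (1.4522)^2 = 7.69285696 - 2.10888484 = 5.58397212
  phi_hat_1 = [gamma(1) gamma(0) - gamma(1) gamma(2)] / det = [(1.4522)(2.7736) - (1.4522)(0.5973)] / 5.58397212 = 3.16042286 / 5.58397212 = 0.566
  phi_hat_2 = [gamma(0) gamma(2) - gamma(1)^2] / det = [(2.7736)(0.5973) - (1.4522)^2] / 5.58397212 = -0.45221356 / 5.58397212 = -0.081
So phi_hat = [0.5660, -0.0810].
Therefore phi_hat_1 = 0.5660.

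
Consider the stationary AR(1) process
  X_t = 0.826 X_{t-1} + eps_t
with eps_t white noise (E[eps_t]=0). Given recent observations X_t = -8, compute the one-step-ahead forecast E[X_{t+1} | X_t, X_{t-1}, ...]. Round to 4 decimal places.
E[X_{t+1} \mid \mathcal F_t] = -6.6080

For an AR(p) model X_t = c + sum_i phi_i X_{t-i} + eps_t, the
one-step-ahead conditional mean is
  E[X_{t+1} | X_t, ...] = c + sum_i phi_i X_{t+1-i}.
Substitute known values:
  E[X_{t+1} | ...] = (0.826) * (-8)
                   = -6.6080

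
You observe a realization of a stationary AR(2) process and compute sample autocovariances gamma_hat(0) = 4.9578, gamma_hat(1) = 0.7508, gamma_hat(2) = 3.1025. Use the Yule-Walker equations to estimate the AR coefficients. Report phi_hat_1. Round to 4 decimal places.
\hat\phi_{1} = 0.0580

The Yule-Walker equations for an AR(p) process read, in matrix form,
  Gamma_p phi = r_p,   with   (Gamma_p)_{ij} = gamma(|i - j|),
                       (r_p)_i = gamma(i),   i,j = 1..p.
Substitute the sample gammas (Toeplitz matrix and right-hand side of size 2):
  Gamma_p = [[4.9578, 0.7508], [0.7508, 4.9578]]
  r_p     = [0.7508, 3.1025]
Written out:
  4.9578 phi_1 + 0.7508 phi_2 = 0.7508
  0.7508 phi_1 + 4.9578 phi_2 = 3.1025
Solve by Cramer's rule:
  det = gamma(0)^2 - gamma(1)^2 = (4.9578)^2 - (0.7508)^2 = 24.57978084 - 0.56370064 = 24.0160802
  phi_hat_1 = [gamma(1) gamma(0) - gamma(1) gamma(2)] / det = [(0.7508)(4.9578) - (0.7508)(3.1025)] / 24.0160802 = 1.39295924 / 24.0160802 = 0.058
  phi_hat_2 = [gamma(0) gamma(2) - gamma(1)^2] / det = [(4.9578)(3.1025) - (0.7508)^2] / 24.0160802 = 14.81787386 / 24.0160802 = 0.617
So phi_hat = [0.0580, 0.6170].
Therefore phi_hat_1 = 0.0580.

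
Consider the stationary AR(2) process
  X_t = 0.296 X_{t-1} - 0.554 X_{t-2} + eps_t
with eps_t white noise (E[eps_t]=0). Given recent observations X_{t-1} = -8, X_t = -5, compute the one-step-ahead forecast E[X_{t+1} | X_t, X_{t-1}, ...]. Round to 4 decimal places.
E[X_{t+1} \mid \mathcal F_t] = 2.9520

For an AR(p) model X_t = c + sum_i phi_i X_{t-i} + eps_t, the
one-step-ahead conditional mean is
  E[X_{t+1} | X_t, ...] = c + sum_i phi_i X_{t+1-i}.
Substitute known values:
  E[X_{t+1} | ...] = (0.296) * (-5) + (-0.554) * (-8)
                   = 2.9520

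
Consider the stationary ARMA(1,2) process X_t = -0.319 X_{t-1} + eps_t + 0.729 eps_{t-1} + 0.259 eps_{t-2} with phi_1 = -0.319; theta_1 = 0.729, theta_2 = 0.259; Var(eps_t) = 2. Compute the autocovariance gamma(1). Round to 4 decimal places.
\gamma(1) = 0.9135

Multiply the model equation by X_{t-k} and take expectations. With theta_0 = psi_0 = 1 and psi_j the MA(infinity) weights, this gives
  gamma(k) - sum_i phi_i gamma(k-i) = c_k,
  c_k = sigma^2 * sum_{j=k..q} theta_j psi_{j-k}   (c_k = 0 for k > q),
using gamma(-m) = gamma(m).
psi-weights needed (psi_j = theta_j + sum_i phi_i psi_{j-i}):
  psi_1 = theta_1 + phi_1 = 0.729 + (-0.319) = 0.41
  psi_2 = theta_2 + phi_1 psi_1 = 0.259 + (-0.319)(0.41) = 0.12821
Right-hand sides:
  c_0 = sigma^2 (1 + theta_1 psi_1 + theta_2 psi_2) = 2 * (1 + (0.729)(0.41) + (0.259)(0.12821)) = 2 * 1.332096 = 2.664193
  c_1 = sigma^2 (theta_1 + theta_2 psi_1) = 2 * (0.729 + (0.259)(0.41)) = 1.67038
  c_2 = sigma^2 theta_2 = 2 * (0.259) = 0.518
Equations for k = 0 and k = 1 (AR order 1):
  gamma(0) = phi_1 gamma(1) + c_0
  gamma(1) = phi_1 gamma(0) + c_1
Substituting the second into the first: gamma(0) (1 - phi_1^2) = c_0 + phi_1 c_1, so
  gamma(0) = (c_0 + phi_1 c_1) / (1 - phi_1^2) = (2.664193 + (-0.319)(1.67038)) / (1 - (-0.319)^2) = 2.131342 / 0.898239 = 2.3728.
  gamma(1) = phi_1 gamma(0) + c_1 = (-0.319)(2.3728) + (1.67038) = 0.913457.
Therefore gamma(1) = 0.9135 (to 4 decimal places).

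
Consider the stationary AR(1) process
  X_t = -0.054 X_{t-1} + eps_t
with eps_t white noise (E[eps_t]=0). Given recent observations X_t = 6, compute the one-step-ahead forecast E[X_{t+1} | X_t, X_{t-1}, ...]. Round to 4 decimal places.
E[X_{t+1} \mid \mathcal F_t] = -0.3240

For an AR(p) model X_t = c + sum_i phi_i X_{t-i} + eps_t, the
one-step-ahead conditional mean is
  E[X_{t+1} | X_t, ...] = c + sum_i phi_i X_{t+1-i}.
Substitute known values:
  E[X_{t+1} | ...] = (-0.054) * (6)
                   = -0.3240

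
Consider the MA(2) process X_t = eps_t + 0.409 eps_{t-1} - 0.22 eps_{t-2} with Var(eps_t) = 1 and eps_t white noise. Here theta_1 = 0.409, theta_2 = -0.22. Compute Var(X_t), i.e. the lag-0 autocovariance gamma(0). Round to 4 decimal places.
\gamma(0) = 1.2157

For an MA(q) process X_t = eps_t + sum_i theta_i eps_{t-i} with
Var(eps_t) = sigma^2, the variance is
  gamma(0) = sigma^2 * (1 + sum_i theta_i^2).
  sum_i theta_i^2 = (0.409)^2 + (-0.22)^2 = 0.167281 + 0.0484 = 0.215681.
  gamma(0) = 1 * (1 + 0.215681) = 1 * 1.215681 = 1.215681, which rounds to 1.2157.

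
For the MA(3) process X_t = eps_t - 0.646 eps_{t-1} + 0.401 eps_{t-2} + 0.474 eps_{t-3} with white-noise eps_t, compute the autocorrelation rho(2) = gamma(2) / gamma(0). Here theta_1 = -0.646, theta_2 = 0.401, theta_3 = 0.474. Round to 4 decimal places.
\rho(2) = 0.0526

For an MA(q) process with theta_0 = 1, the autocovariance is
  gamma(k) = sigma^2 * sum_{i=0..q-k} theta_i * theta_{i+k},
and rho(k) = gamma(k) / gamma(0). Sigma^2 cancels.
  numerator   = (1)*(0.401) + (-0.646)*(0.474) = 0.094796.
  denominator = (1)^2 + (-0.646)^2 + (0.401)^2 + (0.474)^2 = 1.802793.
  rho(2) = 0.094796 / 1.802793 = 0.0526.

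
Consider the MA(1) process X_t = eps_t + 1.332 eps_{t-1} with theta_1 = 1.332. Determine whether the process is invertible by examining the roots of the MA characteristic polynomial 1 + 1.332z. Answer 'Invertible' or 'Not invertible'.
\text{Not invertible}

The MA(q) characteristic polynomial is P(z) = 1 + 1.332z.
Invertibility requires all roots to lie outside the unit circle, i.e. |z| > 1 for every root.
This is linear in z: 1 + (1.332) z = 0  =>  z = -1/(1.332) = -0.750751,  |z| = 0.750751.
Moduli of all roots: 0.7508.
All moduli strictly greater than 1? No.
Verdict: Not invertible.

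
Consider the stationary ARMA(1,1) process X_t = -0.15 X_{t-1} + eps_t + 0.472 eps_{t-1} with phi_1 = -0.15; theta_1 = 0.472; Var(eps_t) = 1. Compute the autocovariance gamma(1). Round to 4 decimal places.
\gamma(1) = 0.3061

Multiply the model equation by X_{t-k} and take expectations. With theta_0 = psi_0 = 1 and psi_j the MA(infinity) weights, this gives
  gamma(k) - sum_i phi_i gamma(k-i) = c_k,
  c_k = sigma^2 * sum_{j=k..q} theta_j psi_{j-k}   (c_k = 0 for k > q),
using gamma(-m) = gamma(m).
psi-weights needed (psi_j = theta_j + sum_i phi_i psi_{j-i}):
  psi_1 = theta_1 + phi_1 = 0.472 + (-0.15) = 0.322
Right-hand sides:
  c_0 = sigma^2 (1 + theta_1 psi_1) = 1 * (1 + (0.472)(0.322)) = 1 * 1.151984 = 1.151984
  c_1 = sigma^2 theta_1 = 1 * (0.472) = 0.472
  c_2 = 0
Equations for k = 0 and k = 1 (AR order 1):
  gamma(0) = phi_1 gamma(1) + c_0
  gamma(1) = phi_1 gamma(0) + c_1
Substituting the second into the first: gamma(0) (1 - phi_1^2) = c_0 + phi_1 c_1, so
  gamma(0) = (c_0 + phi_1 c_1) / (1 - phi_1^2) = (1.151984 + (-0.15)(0.472)) / (1 - (-0.15)^2) = 1.081184 / 0.9775 = 1.106071.
  gamma(1) = phi_1 gamma(0) + c_1 = (-0.15)(1.106071) + (0.472) = 0.306089.
Therefore gamma(1) = 0.3061 (to 4 decimal places).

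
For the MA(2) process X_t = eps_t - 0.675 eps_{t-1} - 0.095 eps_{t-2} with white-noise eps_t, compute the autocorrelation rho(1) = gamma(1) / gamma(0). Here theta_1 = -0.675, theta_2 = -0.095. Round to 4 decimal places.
\rho(1) = -0.4171

For an MA(q) process with theta_0 = 1, the autocovariance is
  gamma(k) = sigma^2 * sum_{i=0..q-k} theta_i * theta_{i+k},
and rho(k) = gamma(k) / gamma(0). Sigma^2 cancels.
  numerator   = (1)*(-0.675) + (-0.675)*(-0.095) = -0.610875.
  denominator = (1)^2 + (-0.675)^2 + (-0.095)^2 = 1.46465.
  rho(1) = -0.610875 / 1.46465 = -0.4171.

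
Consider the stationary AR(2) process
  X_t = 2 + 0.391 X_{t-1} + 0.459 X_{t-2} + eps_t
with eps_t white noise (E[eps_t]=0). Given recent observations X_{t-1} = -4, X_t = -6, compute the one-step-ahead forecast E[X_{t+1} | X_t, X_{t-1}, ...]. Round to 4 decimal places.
E[X_{t+1} \mid \mathcal F_t] = -2.1820

For an AR(p) model X_t = c + sum_i phi_i X_{t-i} + eps_t, the
one-step-ahead conditional mean is
  E[X_{t+1} | X_t, ...] = c + sum_i phi_i X_{t+1-i}.
Substitute known values:
  E[X_{t+1} | ...] = 2 + (0.391) * (-6) + (0.459) * (-4)
                   = -2.1820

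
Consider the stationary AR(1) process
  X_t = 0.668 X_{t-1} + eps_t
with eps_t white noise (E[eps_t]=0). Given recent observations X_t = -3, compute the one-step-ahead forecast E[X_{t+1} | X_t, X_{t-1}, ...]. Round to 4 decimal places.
E[X_{t+1} \mid \mathcal F_t] = -2.0040

For an AR(p) model X_t = c + sum_i phi_i X_{t-i} + eps_t, the
one-step-ahead conditional mean is
  E[X_{t+1} | X_t, ...] = c + sum_i phi_i X_{t+1-i}.
Substitute known values:
  E[X_{t+1} | ...] = (0.668) * (-3)
                   = -2.0040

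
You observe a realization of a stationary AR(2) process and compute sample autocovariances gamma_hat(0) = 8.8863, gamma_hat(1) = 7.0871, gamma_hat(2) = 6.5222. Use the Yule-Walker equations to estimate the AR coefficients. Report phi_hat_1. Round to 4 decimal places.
\hat\phi_{1} = 0.5830

The Yule-Walker equations for an AR(p) process read, in matrix form,
  Gamma_p phi = r_p,   with   (Gamma_p)_{ij} = gamma(|i - j|),
                       (r_p)_i = gamma(i),   i,j = 1..p.
Substitute the sample gammas (Toeplitz matrix and right-hand side of size 2):
  Gamma_p = [[8.8863, 7.0871], [7.0871, 8.8863]]
  r_p     = [7.0871, 6.5222]
Written out:
  8.8863 phi_1 + 7.0871 phi_2 = 7.0871
  7.0871 phi_1 + 8.8863 phi_2 = 6.5222
Solve by Cramer's rule:
  det = gamma(0)^2 - gamma(1)^2 = (8.8863)^2 - (7.0871)^2 = 78.96632769 - 50.22698641 = 28.73934128
  phi_hat_1 = [gamma(1) gamma(0) - gamma(1) gamma(2)] / det = [(7.0871)(8.8863) - (7.0871)(6.5222)] / 28.73934128 = 16.75461311 / 28.73934128 = 0.583
  phi_hat_2 = [gamma(0) gamma(2) - gamma(1)^2] / det = [(8.8863)(6.5222) - (7.0871)^2] / 28.73934128 = 7.73123945 / 28.73934128 = 0.269
So phi_hat = [0.5830, 0.2690].
Therefore phi_hat_1 = 0.5830.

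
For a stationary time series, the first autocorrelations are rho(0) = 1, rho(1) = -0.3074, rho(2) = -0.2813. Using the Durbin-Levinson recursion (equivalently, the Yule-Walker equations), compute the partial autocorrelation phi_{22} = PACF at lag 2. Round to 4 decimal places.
\phi_{22} = -0.4150

The PACF at lag k is phi_{kk}, the last component of the solution
to the Yule-Walker system G_k phi = r_k where
  (G_k)_{ij} = rho(|i - j|), (r_k)_i = rho(i), i,j = 1..k.
Equivalently, Durbin-Levinson gives phi_{kk} iteratively:
  phi_{11} = rho(1)
  phi_{kk} = [rho(k) - sum_{j=1..k-1} phi_{k-1,j} rho(k-j)]
            / [1 - sum_{j=1..k-1} phi_{k-1,j} rho(j)],
  phi_{k,j} = phi_{k-1,j} - phi_{kk} phi_{k-1,k-j},  j = 1..k-1.
Step k = 1:
  phi_11 = rho(1) = -0.3074.
Step k = 2:
  phi_22 = [rho(2) - phi_11 rho(1)] / [1 - phi_11 rho(1)] = [-0.2813 - (-0.3074)(-0.3074)] / [1 - (-0.3074)(-0.3074)]
         = -0.37579476 / 0.90550524 = -0.415.
Therefore phi_{22} = -0.4150.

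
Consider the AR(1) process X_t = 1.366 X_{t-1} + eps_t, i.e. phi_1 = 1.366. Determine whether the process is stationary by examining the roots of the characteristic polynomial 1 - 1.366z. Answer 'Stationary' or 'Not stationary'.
\text{Not stationary}

The AR(p) characteristic polynomial is P(z) = 1 - 1.366z.
Stationarity requires all roots to lie outside the unit circle, i.e. |z| > 1 for every root.
This is linear in z: 1 + (-1.366) z = 0  =>  z = -1/(-1.366) = 0.732064,  |z| = 0.732064.
Moduli of all roots: 0.7321.
All moduli strictly greater than 1? No.
Verdict: Not stationary.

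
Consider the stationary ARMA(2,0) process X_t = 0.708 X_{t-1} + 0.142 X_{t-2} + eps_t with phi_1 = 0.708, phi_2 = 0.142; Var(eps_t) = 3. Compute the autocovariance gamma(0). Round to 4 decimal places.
\gamma(0) = 9.5953

Multiply the model equation by X_{t-k} and take expectations. With theta_0 = psi_0 = 1 and psi_j the MA(infinity) weights, this gives
  gamma(k) - sum_i phi_i gamma(k-i) = c_k,
  c_k = sigma^2 * sum_{j=k..q} theta_j psi_{j-k}   (c_k = 0 for k > q),
using gamma(-m) = gamma(m).
Pure AR (q = 0): c_0 = sigma^2 = 3, c_k = 0 for k >= 1.
Equations for k = 0, 1, 2 (AR order 2, c_2 = 0):
  (E0) gamma(0) = phi_1 gamma(1) + phi_2 gamma(2) + c_0
  (E1) gamma(1) = phi_1 gamma(0) + phi_2 gamma(1) + c_1
  (E2) gamma(2) = phi_1 gamma(1) + phi_2 gamma(0)
From (E1): gamma(1) = A gamma(0) + B with
  A = phi_1 / (1 - phi_2) = 0.708 / 0.858 = 0.825175,   B = c_1 / (1 - phi_2) = 0 / 0.858 = 0.
Insert (E2) into (E0): gamma(0) (1 - phi_2^2) = phi_1 (1 + phi_2) gamma(1) + c_0.
  phi_1 (1 + phi_2) = (0.708)(1.142) = 0.808536,   1 - phi_2^2 = 0.979836.
Replace gamma(1) by A gamma(0) + B and collect gamma(0):
  gamma(0) [0.979836 - (0.808536)(0.825175)] = c_0 = 3
  gamma(0) * 0.312652 = 3
  gamma(0) = 3 / 0.312652 = 9.595319.
Therefore gamma(0) = 9.5953 (to 4 decimal places).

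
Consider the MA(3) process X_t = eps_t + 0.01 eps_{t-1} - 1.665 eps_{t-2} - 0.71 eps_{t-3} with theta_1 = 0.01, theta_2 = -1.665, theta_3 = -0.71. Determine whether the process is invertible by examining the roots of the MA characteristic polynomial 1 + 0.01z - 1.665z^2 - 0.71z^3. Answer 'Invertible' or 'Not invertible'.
\text{Not invertible}

The MA(q) characteristic polynomial is P(z) = 1 + 0.01z - 1.665z^2 - 0.71z^3.
Invertibility requires all roots to lie outside the unit circle, i.e. |z| > 1 for every root.
Degree 3: look for a simple real root z0 first, then factor out (1 - z/z0) and solve the remaining quadratic.
Testing z0 = -2: P(-2) = 1 + (0.01)(-2) + (-1.665)(-2)^2 + (-0.71)(-2)^3
  = 1 + (-0.02) + (-6.66) + (5.68) = 0.  So z_0 = -2 is a root, |z_0| = 2.
Divide out the factor (1 + 0.5 z) = (1 - z/z0) (since 1/z0 = -0.5):
  P(z) = (1 + 0.5 z)(1 + (-0.49) z + (-1.42) z^2)
  [check: z-coef -0.49 - (-0.5) = 0.01; z^2-coef -1.42 - (-0.5)(-0.49) = -1.665; z^3-coef -(-0.5)(-1.42) = -0.71.]
Remaining roots from the quadratic factor 1 + (-0.49) z + (-1.42) z^2:
  Set 1 + (-0.49) z + (-1.42) z^2 = 0, i.e. a z^2 + b z + c = 0 with a = -1.42, b = -0.49, c = 1.
  Discriminant D = b^2 - 4ac = (-0.49)^2 - 4*(-1.42)*1 = 0.2401 - (-5.68) = 5.9201.
  D >= 0, so the roots are real: z = (-b +/- sqrt(D)) / (2a) = (0.49 +/- 2.433126) / (-2.84).
    z_1 = (0.49 + 2.433126) / (-2.84) = -1.0293,   |z_1| = 1.0293.
    z_2 = (0.49 - 2.433126) / (-2.84) = 0.6842,   |z_2| = 0.6842.
Moduli of all roots: 2.0000, 1.0293, 0.6842.
All moduli strictly greater than 1? No.
Verdict: Not invertible.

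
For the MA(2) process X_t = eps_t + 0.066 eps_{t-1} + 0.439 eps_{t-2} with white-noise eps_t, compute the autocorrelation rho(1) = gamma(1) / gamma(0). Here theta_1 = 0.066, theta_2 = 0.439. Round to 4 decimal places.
\rho(1) = 0.0793

For an MA(q) process with theta_0 = 1, the autocovariance is
  gamma(k) = sigma^2 * sum_{i=0..q-k} theta_i * theta_{i+k},
and rho(k) = gamma(k) / gamma(0). Sigma^2 cancels.
  numerator   = (1)*(0.066) + (0.066)*(0.439) = 0.094974.
  denominator = (1)^2 + (0.066)^2 + (0.439)^2 = 1.197077.
  rho(1) = 0.094974 / 1.197077 = 0.0793.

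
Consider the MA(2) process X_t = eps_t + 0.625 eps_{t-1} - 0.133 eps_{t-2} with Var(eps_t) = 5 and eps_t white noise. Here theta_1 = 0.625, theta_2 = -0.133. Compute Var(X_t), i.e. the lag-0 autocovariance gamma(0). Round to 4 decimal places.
\gamma(0) = 7.0416

For an MA(q) process X_t = eps_t + sum_i theta_i eps_{t-i} with
Var(eps_t) = sigma^2, the variance is
  gamma(0) = sigma^2 * (1 + sum_i theta_i^2).
  sum_i theta_i^2 = (0.625)^2 + (-0.133)^2 = 0.390625 + 0.017689 = 0.408314.
  gamma(0) = 5 * (1 + 0.408314) = 5 * 1.408314 = 7.04157, which rounds to 7.0416.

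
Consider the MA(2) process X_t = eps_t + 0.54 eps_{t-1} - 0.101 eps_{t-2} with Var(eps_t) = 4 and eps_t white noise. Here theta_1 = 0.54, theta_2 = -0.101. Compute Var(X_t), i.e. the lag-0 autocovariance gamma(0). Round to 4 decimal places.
\gamma(0) = 5.2072

For an MA(q) process X_t = eps_t + sum_i theta_i eps_{t-i} with
Var(eps_t) = sigma^2, the variance is
  gamma(0) = sigma^2 * (1 + sum_i theta_i^2).
  sum_i theta_i^2 = (0.54)^2 + (-0.101)^2 = 0.2916 + 0.010201 = 0.301801.
  gamma(0) = 4 * (1 + 0.301801) = 4 * 1.301801 = 5.207204, which rounds to 5.2072.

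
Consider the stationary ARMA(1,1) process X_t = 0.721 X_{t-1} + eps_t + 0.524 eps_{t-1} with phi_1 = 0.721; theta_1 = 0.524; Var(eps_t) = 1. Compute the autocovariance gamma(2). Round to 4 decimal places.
\gamma(2) = 2.5758

Multiply the model equation by X_{t-k} and take expectations. With theta_0 = psi_0 = 1 and psi_j the MA(infinity) weights, this gives
  gamma(k) - sum_i phi_i gamma(k-i) = c_k,
  c_k = sigma^2 * sum_{j=k..q} theta_j psi_{j-k}   (c_k = 0 for k > q),
using gamma(-m) = gamma(m).
psi-weights needed (psi_j = theta_j + sum_i phi_i psi_{j-i}):
  psi_1 = theta_1 + phi_1 = 0.524 + (0.721) = 1.245
Right-hand sides:
  c_0 = sigma^2 (1 + theta_1 psi_1) = 1 * (1 + (0.524)(1.245)) = 1 * 1.65238 = 1.65238
  c_1 = sigma^2 theta_1 = 1 * (0.524) = 0.524
  c_2 = 0
Equations for k = 0 and k = 1 (AR order 1):
  gamma(0) = phi_1 gamma(1) + c_0
  gamma(1) = phi_1 gamma(0) + c_1
Substituting the second into the first: gamma(0) (1 - phi_1^2) = c_0 + phi_1 c_1, so
  gamma(0) = (c_0 + phi_1 c_1) / (1 - phi_1^2) = (1.65238 + (0.721)(0.524)) / (1 - (0.721)^2) = 2.030184 / 0.480159 = 4.228149.
  gamma(1) = phi_1 gamma(0) + c_1 = (0.721)(4.228149) + (0.524) = 3.572496.
For k = 2 (> q): gamma(2) = phi_1 gamma(1) = (0.721)(3.572496) = 2.575769.
Therefore gamma(2) = 2.5758 (to 4 decimal places).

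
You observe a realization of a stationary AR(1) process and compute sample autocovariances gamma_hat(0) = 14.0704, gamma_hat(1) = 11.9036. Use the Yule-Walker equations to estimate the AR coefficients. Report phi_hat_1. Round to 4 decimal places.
\hat\phi_{1} = 0.8460

The Yule-Walker equations for an AR(p) process read, in matrix form,
  Gamma_p phi = r_p,   with   (Gamma_p)_{ij} = gamma(|i - j|),
                       (r_p)_i = gamma(i),   i,j = 1..p.
Substitute the sample gammas (Toeplitz matrix and right-hand side of size 1):
  Gamma_p = [[14.0704]]
  r_p     = [11.9036]
With p = 1 this is the single equation gamma(0) phi_1 = gamma(1):
  phi_hat_1 = gamma(1) / gamma(0) = 11.9036 / 14.0704 = 0.8460.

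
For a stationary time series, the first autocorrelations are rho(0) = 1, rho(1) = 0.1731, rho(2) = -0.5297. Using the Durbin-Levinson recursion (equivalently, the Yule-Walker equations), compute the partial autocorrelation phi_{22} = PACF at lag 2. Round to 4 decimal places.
\phi_{22} = -0.5770

The PACF at lag k is phi_{kk}, the last component of the solution
to the Yule-Walker system G_k phi = r_k where
  (G_k)_{ij} = rho(|i - j|), (r_k)_i = rho(i), i,j = 1..k.
Equivalently, Durbin-Levinson gives phi_{kk} iteratively:
  phi_{11} = rho(1)
  phi_{kk} = [rho(k) - sum_{j=1..k-1} phi_{k-1,j} rho(k-j)]
            / [1 - sum_{j=1..k-1} phi_{k-1,j} rho(j)],
  phi_{k,j} = phi_{k-1,j} - phi_{kk} phi_{k-1,k-j},  j = 1..k-1.
Step k = 1:
  phi_11 = rho(1) = 0.1731.
Step k = 2:
  phi_22 = [rho(2) - phi_11 rho(1)] / [1 - phi_11 rho(1)] = [-0.5297 - (0.1731)(0.1731)] / [1 - (0.1731)(0.1731)]
         = -0.55966361 / 0.97003639 = -0.577.
Therefore phi_{22} = -0.5770.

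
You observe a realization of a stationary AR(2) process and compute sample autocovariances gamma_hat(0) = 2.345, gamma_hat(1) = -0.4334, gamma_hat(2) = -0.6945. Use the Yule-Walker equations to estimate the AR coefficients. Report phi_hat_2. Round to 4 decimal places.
\hat\phi_{2} = -0.3420

The Yule-Walker equations for an AR(p) process read, in matrix form,
  Gamma_p phi = r_p,   with   (Gamma_p)_{ij} = gamma(|i - j|),
                       (r_p)_i = gamma(i),   i,j = 1..p.
Substitute the sample gammas (Toeplitz matrix and right-hand side of size 2):
  Gamma_p = [[2.345, -0.4334], [-0.4334, 2.345]]
  r_p     = [-0.4334, -0.6945]
Written out:
  2.345 phi_1 - 0.4334 phi_2 = -0.4334
  -0.4334 phi_1 + 2.345 phi_2 = -0.6945
Solve by Cramer's rule:
  det = gamma(0)^2 - gamma(1)^2 = (2.345)^2 - (-0.4334)^2 = 5.499025 - 0.18783556 = 5.31118944
  phi_hat_1 = [gamma(1) gamma(0) - gamma(1) gamma(2)] / det = [(-0.4334)(2.345) - (-0.4334)(-0.6945)] / 5.31118944 = -1.3173193 / 5.31118944 = -0.248
  phi_hat_2 = [gamma(0) gamma(2) - gamma(1)^2] / det = [(2.345)(-0.6945) - (-0.4334)^2] / 5.31118944 = -1.81643806 / 5.31118944 = -0.342
So phi_hat = [-0.2480, -0.3420].
Therefore phi_hat_2 = -0.3420.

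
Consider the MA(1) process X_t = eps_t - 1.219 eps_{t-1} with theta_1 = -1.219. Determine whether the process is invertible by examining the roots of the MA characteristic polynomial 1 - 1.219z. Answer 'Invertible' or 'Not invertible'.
\text{Not invertible}

The MA(q) characteristic polynomial is P(z) = 1 - 1.219z.
Invertibility requires all roots to lie outside the unit circle, i.e. |z| > 1 for every root.
This is linear in z: 1 + (-1.219) z = 0  =>  z = -1/(-1.219) = 0.820345,  |z| = 0.820345.
Moduli of all roots: 0.8203.
All moduli strictly greater than 1? No.
Verdict: Not invertible.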